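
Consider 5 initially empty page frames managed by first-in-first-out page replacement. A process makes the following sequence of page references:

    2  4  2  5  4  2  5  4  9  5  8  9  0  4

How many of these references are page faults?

2 -> miss, frames [2]
4 -> miss, frames [2, 4]
2 -> hit
5 -> miss, frames [2, 4, 5]
4 -> hit
2 -> hit
5 -> hit
4 -> hit
9 -> miss, frames [2, 4, 5, 9]
5 -> hit
8 -> miss, frames [2, 4, 5, 9, 8]
9 -> hit
0 -> miss, evict 2, frames [4, 5, 9, 8, 0]
4 -> hit
Page faults: 6.

6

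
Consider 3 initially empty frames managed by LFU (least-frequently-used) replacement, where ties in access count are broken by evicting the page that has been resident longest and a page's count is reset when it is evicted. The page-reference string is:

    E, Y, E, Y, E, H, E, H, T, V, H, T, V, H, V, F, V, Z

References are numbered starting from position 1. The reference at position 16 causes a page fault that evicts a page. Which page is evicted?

pos 1: E -> miss, frames (E)
pos 2: Y -> miss, frames (E Y)
pos 3: E -> hit
pos 4: Y -> hit
pos 5: E -> hit
pos 6: H -> miss, frames (E Y H)
pos 7: E -> hit
pos 8: H -> hit
pos 9: T -> miss, evict Y, frames (E H T)
pos 10: V -> miss, evict T, frames (E H V)
pos 11: H -> hit
pos 12: T -> miss, evict V, frames (E H T)
pos 13: V -> miss, evict T, frames (E H V)
pos 14: H -> hit
pos 15: V -> hit
pos 16: F -> miss, evict V, frames (E H F)
At position 16, page V is evicted.

V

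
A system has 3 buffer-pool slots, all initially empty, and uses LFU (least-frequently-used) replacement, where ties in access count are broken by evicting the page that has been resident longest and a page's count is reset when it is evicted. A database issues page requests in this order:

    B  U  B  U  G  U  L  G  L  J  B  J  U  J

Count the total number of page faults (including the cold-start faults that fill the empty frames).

B: miss, frames {B}
U: miss, frames {B,U}
B: hit
U: hit
G: miss, frames {B,U,G}
U: hit
L: miss, evict G, frames {B,U,L}
G: miss, evict L, frames {B,U,G}
L: miss, evict G, frames {B,U,L}
J: miss, evict L, frames {B,U,J}
B: hit
J: hit
U: hit
J: hit
Page faults: 7.

7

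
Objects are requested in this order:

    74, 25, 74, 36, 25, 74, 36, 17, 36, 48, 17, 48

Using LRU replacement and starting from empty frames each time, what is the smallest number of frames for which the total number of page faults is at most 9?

2

f=1: 12 faults
f=2: 9 faults
f=3: 5 faults
f=4: 5 faults
f=5: 5 faults
Smallest f with faults ≤ 9 is 2.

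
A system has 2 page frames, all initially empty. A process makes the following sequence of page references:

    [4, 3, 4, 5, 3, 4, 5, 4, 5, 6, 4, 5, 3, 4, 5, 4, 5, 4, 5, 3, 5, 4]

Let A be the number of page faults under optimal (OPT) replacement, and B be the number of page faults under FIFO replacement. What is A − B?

-1

Under OPT: F F . F . F . . . F . F F . F . . . . F . F → 10 faults.
Under FIFO: F F . F . F . . . F . F F F F . . . . F . F → 11 faults.
A − B = 10 − 11 = -1.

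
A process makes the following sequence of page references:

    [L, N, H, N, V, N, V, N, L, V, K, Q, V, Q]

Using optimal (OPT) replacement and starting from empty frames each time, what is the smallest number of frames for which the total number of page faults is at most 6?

f=1: 14 faults
f=2: 7 faults
f=3: 6 faults
f=4: 6 faults
f=5: 6 faults
f=6: 6 faults
Smallest f with faults ≤ 6 is 3.

3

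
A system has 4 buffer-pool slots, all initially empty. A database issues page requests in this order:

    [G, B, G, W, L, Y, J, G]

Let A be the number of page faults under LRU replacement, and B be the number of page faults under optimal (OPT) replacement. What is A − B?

Under LRU: F F . F F F F F → 7 faults.
Under OPT: F F . F F F F . → 6 faults.
A − B = 7 − 6 = 1.

1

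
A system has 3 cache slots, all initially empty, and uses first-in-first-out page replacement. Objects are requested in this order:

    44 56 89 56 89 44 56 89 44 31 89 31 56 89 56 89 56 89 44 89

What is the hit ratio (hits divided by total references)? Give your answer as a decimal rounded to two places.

44 → fault, frames {44}
56 → fault, frames {44,56}
89 → fault, frames {44,56,89}
56 → hit
89 → hit
44 → hit
56 → hit
89 → hit
44 → hit
31 → fault, evict 44, frames {56,89,31}
89 → hit
31 → hit
56 → hit
89 → hit
56 → hit
89 → hit
56 → hit
89 → hit
44 → fault, evict 56, frames {89,31,44}
89 → hit
Hits: 15 of 20 references → 15/20 = 0.7500.

0.75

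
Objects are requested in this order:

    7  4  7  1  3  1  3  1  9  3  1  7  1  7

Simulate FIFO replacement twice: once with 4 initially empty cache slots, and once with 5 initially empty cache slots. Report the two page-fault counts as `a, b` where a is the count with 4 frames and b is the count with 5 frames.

4 frames: F F . F F . . . F . . F . . → 6 faults.
5 frames: F F . F F . . . F . . . . . → 5 faults.
5 < 6: adding a frame reduced faults, as is typical.

6, 5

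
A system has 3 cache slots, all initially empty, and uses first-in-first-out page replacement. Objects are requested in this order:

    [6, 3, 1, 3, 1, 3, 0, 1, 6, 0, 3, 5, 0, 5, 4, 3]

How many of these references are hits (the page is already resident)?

6

6: miss, frames (6)
3: miss, frames (6 3)
1: miss, frames (6 3 1)
3: hit
1: hit
3: hit
0: miss, evict 6, frames (3 1 0)
1: hit
6: miss, evict 3, frames (1 0 6)
0: hit
3: miss, evict 1, frames (0 6 3)
5: miss, evict 0, frames (6 3 5)
0: miss, evict 6, frames (3 5 0)
5: hit
4: miss, evict 3, frames (5 0 4)
3: miss, evict 5, frames (0 4 3)
Hits: 6.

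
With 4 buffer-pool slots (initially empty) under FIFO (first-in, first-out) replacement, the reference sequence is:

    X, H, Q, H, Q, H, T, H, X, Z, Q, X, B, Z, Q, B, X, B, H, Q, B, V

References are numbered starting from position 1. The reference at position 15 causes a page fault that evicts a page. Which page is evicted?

T

pos 1: X: fault, frames (X)
pos 2: H: fault, frames (X H)
pos 3: Q: fault, frames (X H Q)
pos 4: H: hit
pos 5: Q: hit
pos 6: H: hit
pos 7: T: fault, frames (X H Q T)
pos 8: H: hit
pos 9: X: hit
pos 10: Z: fault, evict X, frames (H Q T Z)
pos 11: Q: hit
pos 12: X: fault, evict H, frames (Q T Z X)
pos 13: B: fault, evict Q, frames (T Z X B)
pos 14: Z: hit
pos 15: Q: fault, evict T, frames (Z X B Q)
At position 15, page T is evicted.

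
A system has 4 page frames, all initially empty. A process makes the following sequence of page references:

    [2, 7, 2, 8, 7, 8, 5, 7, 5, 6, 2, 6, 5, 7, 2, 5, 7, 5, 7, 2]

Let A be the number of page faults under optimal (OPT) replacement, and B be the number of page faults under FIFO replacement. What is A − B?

Under OPT: F F . F . . F . . F . . . . . . . . . . → 5 faults.
Under FIFO: F F . F . . F . . F F . . F . . . . . . → 7 faults.
A − B = 5 − 7 = -2.

-2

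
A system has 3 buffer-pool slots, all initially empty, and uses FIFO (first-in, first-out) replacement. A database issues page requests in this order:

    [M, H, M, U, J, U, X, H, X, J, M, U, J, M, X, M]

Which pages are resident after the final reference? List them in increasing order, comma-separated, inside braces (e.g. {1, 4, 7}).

M → fault, frames {M}
H → fault, frames {M,H}
M → hit
U → fault, frames {M,H,U}
J → fault, evict M, frames {H,U,J}
U → hit
X → fault, evict H, frames {U,J,X}
H → fault, evict U, frames {J,X,H}
X → hit
J → hit
M → fault, evict J, frames {X,H,M}
U → fault, evict X, frames {H,M,U}
J → fault, evict H, frames {M,U,J}
M → hit
X → fault, evict M, frames {U,J,X}
M → fault, evict U, frames {J,X,M}

{J, M, X}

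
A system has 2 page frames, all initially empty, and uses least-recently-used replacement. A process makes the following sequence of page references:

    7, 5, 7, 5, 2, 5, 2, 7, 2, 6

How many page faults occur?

7: miss, frames {7}
5: miss, frames {7,5}
7: hit
5: hit
2: miss, evict 7, frames {5,2}
5: hit
2: hit
7: miss, evict 5, frames {2,7}
2: hit
6: miss, evict 7, frames {2,6}
Page faults: 5.

5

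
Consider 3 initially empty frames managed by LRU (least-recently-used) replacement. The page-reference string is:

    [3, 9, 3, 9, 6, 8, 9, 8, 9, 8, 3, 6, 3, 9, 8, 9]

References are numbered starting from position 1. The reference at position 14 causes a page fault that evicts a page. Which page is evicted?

8

pos 1: 3 → fault, frames (3)
pos 2: 9 → fault, frames (3 9)
pos 3: 3 → hit
pos 4: 9 → hit
pos 5: 6 → fault, frames (3 9 6)
pos 6: 8 → fault, evict 3, frames (9 6 8)
pos 7: 9 → hit
pos 8: 8 → hit
pos 9: 9 → hit
pos 10: 8 → hit
pos 11: 3 → fault, evict 6, frames (9 8 3)
pos 12: 6 → fault, evict 9, frames (8 3 6)
pos 13: 3 → hit
pos 14: 9 → fault, evict 8, frames (6 3 9)
At position 14, page 8 is evicted.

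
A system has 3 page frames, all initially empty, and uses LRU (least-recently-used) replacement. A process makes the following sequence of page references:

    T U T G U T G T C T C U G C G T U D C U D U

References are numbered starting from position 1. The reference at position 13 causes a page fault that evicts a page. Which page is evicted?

pos 1: T: fault, frames {T}
pos 2: U: fault, frames {T,U}
pos 3: T: hit
pos 4: G: fault, frames {U,T,G}
pos 5: U: hit
pos 6: T: hit
pos 7: G: hit
pos 8: T: hit
pos 9: C: fault, evict U, frames {G,T,C}
pos 10: T: hit
pos 11: C: hit
pos 12: U: fault, evict G, frames {T,C,U}
pos 13: G: fault, evict T, frames {C,U,G}
At position 13, page T is evicted.

T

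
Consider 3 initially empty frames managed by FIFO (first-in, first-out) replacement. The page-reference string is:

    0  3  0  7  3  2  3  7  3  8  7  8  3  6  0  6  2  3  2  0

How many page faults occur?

10

0: miss, frames (0)
3: miss, frames (0 3)
0: hit
7: miss, frames (0 3 7)
3: hit
2: miss, evict 0, frames (3 7 2)
3: hit
7: hit
3: hit
8: miss, evict 3, frames (7 2 8)
7: hit
8: hit
3: miss, evict 7, frames (2 8 3)
6: miss, evict 2, frames (8 3 6)
0: miss, evict 8, frames (3 6 0)
6: hit
2: miss, evict 3, frames (6 0 2)
3: miss, evict 6, frames (0 2 3)
2: hit
0: hit
Page faults: 10.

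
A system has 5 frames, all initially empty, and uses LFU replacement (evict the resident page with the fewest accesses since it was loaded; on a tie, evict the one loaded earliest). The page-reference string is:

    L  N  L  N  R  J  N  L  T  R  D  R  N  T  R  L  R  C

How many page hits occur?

L: miss, frames (L)
N: miss, frames (L N)
L: hit
N: hit
R: miss, frames (L N R)
J: miss, frames (L N R J)
N: hit
L: hit
T: miss, frames (L N R J T)
R: hit
D: miss, evict J, frames (L N R T D)
R: hit
N: hit
T: hit
R: hit
L: hit
R: hit
C: miss, evict D, frames (L N R T C)
Hits: 11.

11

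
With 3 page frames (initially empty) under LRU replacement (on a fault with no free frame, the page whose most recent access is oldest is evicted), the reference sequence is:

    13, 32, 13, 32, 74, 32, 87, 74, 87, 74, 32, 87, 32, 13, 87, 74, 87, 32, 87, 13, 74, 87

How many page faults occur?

13: miss, frames (13)
32: miss, frames (13 32)
13: hit
32: hit
74: miss, frames (13 32 74)
32: hit
87: miss, evict 13, frames (74 32 87)
74: hit
87: hit
74: hit
32: hit
87: hit
32: hit
13: miss, evict 74, frames (87 32 13)
87: hit
74: miss, evict 32, frames (13 87 74)
87: hit
32: miss, evict 13, frames (74 87 32)
87: hit
13: miss, evict 74, frames (32 87 13)
74: miss, evict 32, frames (87 13 74)
87: hit
Page faults: 9.

9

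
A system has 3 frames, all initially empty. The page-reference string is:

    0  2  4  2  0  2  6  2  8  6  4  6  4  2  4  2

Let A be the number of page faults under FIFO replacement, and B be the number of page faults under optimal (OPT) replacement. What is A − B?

1

Under FIFO: F F F . . . F . F . . . . F F . → 7 faults.
Under OPT: F F F . . . F . F . . . . F . . → 6 faults.
A − B = 7 − 6 = 1.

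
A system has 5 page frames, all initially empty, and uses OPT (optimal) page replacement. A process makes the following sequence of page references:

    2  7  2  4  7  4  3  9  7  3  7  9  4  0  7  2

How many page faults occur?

2 -> fault, frames (2)
7 -> fault, frames (2 7)
2 -> hit
4 -> fault, frames (2 7 4)
7 -> hit
4 -> hit
3 -> fault, frames (2 7 4 3)
9 -> fault, frames (2 7 4 3 9)
7 -> hit
3 -> hit
7 -> hit
9 -> hit
4 -> hit
0 -> fault, evict 9, frames (2 7 4 3 0)
7 -> hit
2 -> hit
Page faults: 6.

6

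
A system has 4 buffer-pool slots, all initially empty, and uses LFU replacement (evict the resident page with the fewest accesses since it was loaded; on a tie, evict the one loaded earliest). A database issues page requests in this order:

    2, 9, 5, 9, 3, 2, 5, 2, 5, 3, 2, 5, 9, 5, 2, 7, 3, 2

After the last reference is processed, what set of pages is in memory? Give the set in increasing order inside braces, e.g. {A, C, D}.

{2, 3, 5, 9}

2 → fault, frames {2}
9 → fault, frames {2,9}
5 → fault, frames {2,9,5}
9 → hit
3 → fault, frames {2,9,5,3}
2 → hit
5 → hit
2 → hit
5 → hit
3 → hit
2 → hit
5 → hit
9 → hit
5 → hit
2 → hit
7 → fault, evict 3, frames {2,9,5,7}
3 → fault, evict 7, frames {2,9,5,3}
2 → hit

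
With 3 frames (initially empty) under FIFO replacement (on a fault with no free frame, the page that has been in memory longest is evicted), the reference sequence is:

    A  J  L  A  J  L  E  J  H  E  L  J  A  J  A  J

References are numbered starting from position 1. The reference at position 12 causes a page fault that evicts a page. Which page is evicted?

L

pos 1: A -> miss, frames [A]
pos 2: J -> miss, frames [A, J]
pos 3: L -> miss, frames [A, J, L]
pos 4: A -> hit
pos 5: J -> hit
pos 6: L -> hit
pos 7: E -> miss, evict A, frames [J, L, E]
pos 8: J -> hit
pos 9: H -> miss, evict J, frames [L, E, H]
pos 10: E -> hit
pos 11: L -> hit
pos 12: J -> miss, evict L, frames [E, H, J]
At position 12, page L is evicted.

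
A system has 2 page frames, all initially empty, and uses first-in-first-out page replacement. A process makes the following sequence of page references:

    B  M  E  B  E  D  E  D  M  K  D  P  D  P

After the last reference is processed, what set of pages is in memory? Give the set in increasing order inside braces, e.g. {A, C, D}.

{D, P}

B: fault, frames [B]
M: fault, frames [B, M]
E: fault, evict B, frames [M, E]
B: fault, evict M, frames [E, B]
E: hit
D: fault, evict E, frames [B, D]
E: fault, evict B, frames [D, E]
D: hit
M: fault, evict D, frames [E, M]
K: fault, evict E, frames [M, K]
D: fault, evict M, frames [K, D]
P: fault, evict K, frames [D, P]
D: hit
P: hit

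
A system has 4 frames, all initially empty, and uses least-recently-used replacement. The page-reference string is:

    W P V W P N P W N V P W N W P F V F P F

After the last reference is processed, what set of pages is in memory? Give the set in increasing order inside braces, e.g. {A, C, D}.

{F, P, V, W}

W -> miss, frames [W]
P -> miss, frames [W, P]
V -> miss, frames [W, P, V]
W -> hit
P -> hit
N -> miss, frames [V, W, P, N]
P -> hit
W -> hit
N -> hit
V -> hit
P -> hit
W -> hit
N -> hit
W -> hit
P -> hit
F -> miss, evict V, frames [N, W, P, F]
V -> miss, evict N, frames [W, P, F, V]
F -> hit
P -> hit
F -> hit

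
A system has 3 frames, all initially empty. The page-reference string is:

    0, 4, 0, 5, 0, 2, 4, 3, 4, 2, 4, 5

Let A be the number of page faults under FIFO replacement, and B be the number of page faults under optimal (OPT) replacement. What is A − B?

Under FIFO: F F . F . F . F F . . F → 7 faults.
Under OPT: F F . F . F . F . . . F → 6 faults.
A − B = 7 − 6 = 1.

1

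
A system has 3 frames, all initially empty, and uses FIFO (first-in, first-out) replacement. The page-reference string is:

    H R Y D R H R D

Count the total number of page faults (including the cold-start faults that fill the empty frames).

6

H → miss, frames [H]
R → miss, frames [H, R]
Y → miss, frames [H, R, Y]
D → miss, evict H, frames [R, Y, D]
R → hit
H → miss, evict R, frames [Y, D, H]
R → miss, evict Y, frames [D, H, R]
D → hit
Page faults: 6.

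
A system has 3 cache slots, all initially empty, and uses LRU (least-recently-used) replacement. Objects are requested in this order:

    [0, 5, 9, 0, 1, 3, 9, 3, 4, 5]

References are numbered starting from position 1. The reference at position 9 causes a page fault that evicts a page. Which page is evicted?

pos 1: 0 → fault, frames (0)
pos 2: 5 → fault, frames (0 5)
pos 3: 9 → fault, frames (0 5 9)
pos 4: 0 → hit
pos 5: 1 → fault, evict 5, frames (9 0 1)
pos 6: 3 → fault, evict 9, frames (0 1 3)
pos 7: 9 → fault, evict 0, frames (1 3 9)
pos 8: 3 → hit
pos 9: 4 → fault, evict 1, frames (9 3 4)
At position 9, page 1 is evicted.

1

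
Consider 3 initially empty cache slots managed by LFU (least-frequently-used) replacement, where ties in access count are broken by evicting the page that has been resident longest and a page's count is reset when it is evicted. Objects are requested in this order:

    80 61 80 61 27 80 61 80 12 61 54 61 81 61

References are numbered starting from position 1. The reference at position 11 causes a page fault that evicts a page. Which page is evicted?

pos 1: 80 → miss, frames [80]
pos 2: 61 → miss, frames [80, 61]
pos 3: 80 → hit
pos 4: 61 → hit
pos 5: 27 → miss, frames [80, 61, 27]
pos 6: 80 → hit
pos 7: 61 → hit
pos 8: 80 → hit
pos 9: 12 → miss, evict 27, frames [80, 61, 12]
pos 10: 61 → hit
pos 11: 54 → miss, evict 12, frames [80, 61, 54]
At position 11, page 12 is evicted.

12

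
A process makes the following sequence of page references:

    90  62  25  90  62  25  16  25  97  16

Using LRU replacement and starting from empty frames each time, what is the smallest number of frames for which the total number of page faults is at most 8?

f=1: 10 faults
f=2: 9 faults
f=3: 5 faults
f=4: 5 faults
f=5: 5 faults
Smallest f with faults ≤ 8 is 3.

3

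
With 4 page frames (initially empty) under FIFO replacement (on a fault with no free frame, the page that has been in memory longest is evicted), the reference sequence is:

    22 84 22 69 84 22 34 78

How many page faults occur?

22: miss, frames (22)
84: miss, frames (22 84)
22: hit
69: miss, frames (22 84 69)
84: hit
22: hit
34: miss, frames (22 84 69 34)
78: miss, evict 22, frames (84 69 34 78)
Page faults: 5.

5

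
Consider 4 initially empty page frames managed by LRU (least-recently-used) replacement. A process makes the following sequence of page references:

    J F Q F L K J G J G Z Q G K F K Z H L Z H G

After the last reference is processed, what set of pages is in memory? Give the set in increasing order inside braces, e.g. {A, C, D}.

{G, H, L, Z}

J → miss, frames {J}
F → miss, frames {J,F}
Q → miss, frames {J,F,Q}
F → hit
L → miss, frames {J,Q,F,L}
K → miss, evict J, frames {Q,F,L,K}
J → miss, evict Q, frames {F,L,K,J}
G → miss, evict F, frames {L,K,J,G}
J → hit
G → hit
Z → miss, evict L, frames {K,J,G,Z}
Q → miss, evict K, frames {J,G,Z,Q}
G → hit
K → miss, evict J, frames {Z,Q,G,K}
F → miss, evict Z, frames {Q,G,K,F}
K → hit
Z → miss, evict Q, frames {G,F,K,Z}
H → miss, evict G, frames {F,K,Z,H}
L → miss, evict F, frames {K,Z,H,L}
Z → hit
H → hit
G → miss, evict K, frames {L,Z,H,G}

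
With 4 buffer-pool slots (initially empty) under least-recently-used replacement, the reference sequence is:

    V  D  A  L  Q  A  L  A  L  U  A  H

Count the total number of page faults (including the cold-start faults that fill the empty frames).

V: fault, frames (V)
D: fault, frames (V D)
A: fault, frames (V D A)
L: fault, frames (V D A L)
Q: fault, evict V, frames (D A L Q)
A: hit
L: hit
A: hit
L: hit
U: fault, evict D, frames (Q A L U)
A: hit
H: fault, evict Q, frames (L U A H)
Page faults: 7.

7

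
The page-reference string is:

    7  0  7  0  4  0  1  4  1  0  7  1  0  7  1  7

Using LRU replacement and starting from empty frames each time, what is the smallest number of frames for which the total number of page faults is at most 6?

3

f=1: 16 faults
f=2: 11 faults
f=3: 5 faults
f=4: 4 faults
Smallest f with faults ≤ 6 is 3.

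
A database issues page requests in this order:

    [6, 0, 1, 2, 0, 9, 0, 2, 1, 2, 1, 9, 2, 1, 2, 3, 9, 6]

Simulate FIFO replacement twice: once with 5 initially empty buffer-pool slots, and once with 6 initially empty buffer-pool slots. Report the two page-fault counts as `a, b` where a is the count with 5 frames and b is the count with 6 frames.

7, 6

5 frames: F F F F . F . . . . . . . . . F . F → 7 faults.
6 frames: F F F F . F . . . . . . . . . F . . → 6 faults.
6 < 7: adding a frame reduced faults, as is typical.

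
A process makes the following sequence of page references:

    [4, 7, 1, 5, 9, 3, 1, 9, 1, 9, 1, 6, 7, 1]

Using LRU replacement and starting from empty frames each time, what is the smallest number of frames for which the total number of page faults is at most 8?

f=1: 14 faults
f=2: 11 faults
f=3: 9 faults
f=4: 8 faults
f=5: 8 faults
f=6: 7 faults
f=7: 7 faults
Smallest f with faults ≤ 8 is 4.

4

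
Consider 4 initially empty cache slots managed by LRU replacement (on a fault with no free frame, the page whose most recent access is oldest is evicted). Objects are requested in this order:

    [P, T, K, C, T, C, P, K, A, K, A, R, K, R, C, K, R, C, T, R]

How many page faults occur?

P: fault, frames {P}
T: fault, frames {P,T}
K: fault, frames {P,T,K}
C: fault, frames {P,T,K,C}
T: hit
C: hit
P: hit
K: hit
A: fault, evict T, frames {C,P,K,A}
K: hit
A: hit
R: fault, evict C, frames {P,K,A,R}
K: hit
R: hit
C: fault, evict P, frames {A,K,R,C}
K: hit
R: hit
C: hit
T: fault, evict A, frames {K,R,C,T}
R: hit
Page faults: 8.

8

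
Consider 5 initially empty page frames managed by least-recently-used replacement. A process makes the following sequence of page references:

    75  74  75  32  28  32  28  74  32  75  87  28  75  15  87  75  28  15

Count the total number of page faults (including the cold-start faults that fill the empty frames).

75 → fault, frames [75]
74 → fault, frames [75, 74]
75 → hit
32 → fault, frames [74, 75, 32]
28 → fault, frames [74, 75, 32, 28]
32 → hit
28 → hit
74 → hit
32 → hit
75 → hit
87 → fault, frames [28, 74, 32, 75, 87]
28 → hit
75 → hit
15 → fault, evict 74, frames [32, 87, 28, 75, 15]
87 → hit
75 → hit
28 → hit
15 → hit
Page faults: 6.

6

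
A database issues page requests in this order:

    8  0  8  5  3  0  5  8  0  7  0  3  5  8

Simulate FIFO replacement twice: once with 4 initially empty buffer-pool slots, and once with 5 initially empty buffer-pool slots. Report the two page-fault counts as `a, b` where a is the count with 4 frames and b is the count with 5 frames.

4 frames: F F . F F . . . . F . . . F → 6 faults.
5 frames: F F . F F . . . . F . . . . → 5 faults.
5 < 6: adding a frame reduced faults, as is typical.

6, 5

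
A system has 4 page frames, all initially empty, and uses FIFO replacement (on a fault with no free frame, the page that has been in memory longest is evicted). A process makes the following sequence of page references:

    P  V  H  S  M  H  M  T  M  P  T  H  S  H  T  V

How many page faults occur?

10

P -> miss, frames (P)
V -> miss, frames (P V)
H -> miss, frames (P V H)
S -> miss, frames (P V H S)
M -> miss, evict P, frames (V H S M)
H -> hit
M -> hit
T -> miss, evict V, frames (H S M T)
M -> hit
P -> miss, evict H, frames (S M T P)
T -> hit
H -> miss, evict S, frames (M T P H)
S -> miss, evict M, frames (T P H S)
H -> hit
T -> hit
V -> miss, evict T, frames (P H S V)
Page faults: 10.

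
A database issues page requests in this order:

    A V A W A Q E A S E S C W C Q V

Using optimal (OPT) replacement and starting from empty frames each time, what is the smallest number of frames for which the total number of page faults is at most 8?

4

f=1: 16 faults
f=2: 10 faults
f=3: 9 faults
f=4: 8 faults
f=5: 7 faults
f=6: 7 faults
f=7: 7 faults
Smallest f with faults ≤ 8 is 4.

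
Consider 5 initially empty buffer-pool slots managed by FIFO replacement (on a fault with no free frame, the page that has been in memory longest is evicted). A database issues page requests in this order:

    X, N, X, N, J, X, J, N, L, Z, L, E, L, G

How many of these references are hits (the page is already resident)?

7

X -> fault, frames (X)
N -> fault, frames (X N)
X -> hit
N -> hit
J -> fault, frames (X N J)
X -> hit
J -> hit
N -> hit
L -> fault, frames (X N J L)
Z -> fault, frames (X N J L Z)
L -> hit
E -> fault, evict X, frames (N J L Z E)
L -> hit
G -> fault, evict N, frames (J L Z E G)
Hits: 7.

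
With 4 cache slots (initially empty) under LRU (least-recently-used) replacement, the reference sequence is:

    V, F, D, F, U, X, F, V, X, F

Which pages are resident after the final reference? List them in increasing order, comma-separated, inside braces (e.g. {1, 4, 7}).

{F, U, V, X}

V -> fault, frames (V)
F -> fault, frames (V F)
D -> fault, frames (V F D)
F -> hit
U -> fault, frames (V D F U)
X -> fault, evict V, frames (D F U X)
F -> hit
V -> fault, evict D, frames (U X F V)
X -> hit
F -> hit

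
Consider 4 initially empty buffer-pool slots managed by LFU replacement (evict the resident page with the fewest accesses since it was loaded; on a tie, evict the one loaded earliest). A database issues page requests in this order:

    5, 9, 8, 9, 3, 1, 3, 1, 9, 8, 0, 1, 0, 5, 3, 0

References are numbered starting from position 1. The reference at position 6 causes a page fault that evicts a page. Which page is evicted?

5

pos 1: 5 -> miss, frames (5)
pos 2: 9 -> miss, frames (5 9)
pos 3: 8 -> miss, frames (5 9 8)
pos 4: 9 -> hit
pos 5: 3 -> miss, frames (5 9 8 3)
pos 6: 1 -> miss, evict 5, frames (9 8 3 1)
At position 6, page 5 is evicted.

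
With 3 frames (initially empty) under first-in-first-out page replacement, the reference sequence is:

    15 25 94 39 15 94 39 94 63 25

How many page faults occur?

7

15 -> miss, frames [15]
25 -> miss, frames [15, 25]
94 -> miss, frames [15, 25, 94]
39 -> miss, evict 15, frames [25, 94, 39]
15 -> miss, evict 25, frames [94, 39, 15]
94 -> hit
39 -> hit
94 -> hit
63 -> miss, evict 94, frames [39, 15, 63]
25 -> miss, evict 39, frames [15, 63, 25]
Page faults: 7.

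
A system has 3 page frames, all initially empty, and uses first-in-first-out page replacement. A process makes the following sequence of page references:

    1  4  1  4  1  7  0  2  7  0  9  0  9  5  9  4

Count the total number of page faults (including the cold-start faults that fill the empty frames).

1 -> fault, frames [1]
4 -> fault, frames [1, 4]
1 -> hit
4 -> hit
1 -> hit
7 -> fault, frames [1, 4, 7]
0 -> fault, evict 1, frames [4, 7, 0]
2 -> fault, evict 4, frames [7, 0, 2]
7 -> hit
0 -> hit
9 -> fault, evict 7, frames [0, 2, 9]
0 -> hit
9 -> hit
5 -> fault, evict 0, frames [2, 9, 5]
9 -> hit
4 -> fault, evict 2, frames [9, 5, 4]
Page faults: 8.

8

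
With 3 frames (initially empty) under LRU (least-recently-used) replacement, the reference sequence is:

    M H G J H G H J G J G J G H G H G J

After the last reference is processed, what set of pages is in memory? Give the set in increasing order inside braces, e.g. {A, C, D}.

M -> miss, frames {M}
H -> miss, frames {M,H}
G -> miss, frames {M,H,G}
J -> miss, evict M, frames {H,G,J}
H -> hit
G -> hit
H -> hit
J -> hit
G -> hit
J -> hit
G -> hit
J -> hit
G -> hit
H -> hit
G -> hit
H -> hit
G -> hit
J -> hit

{G, H, J}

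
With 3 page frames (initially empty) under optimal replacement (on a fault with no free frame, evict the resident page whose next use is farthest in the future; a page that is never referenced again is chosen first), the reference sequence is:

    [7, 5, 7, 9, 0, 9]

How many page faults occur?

4

7: miss, frames {7}
5: miss, frames {7,5}
7: hit
9: miss, frames {7,5,9}
0: miss, evict 5, frames {7,9,0}
9: hit
Page faults: 4.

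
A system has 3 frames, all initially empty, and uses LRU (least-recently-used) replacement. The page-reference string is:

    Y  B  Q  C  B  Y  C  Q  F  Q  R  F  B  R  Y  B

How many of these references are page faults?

10

Y -> fault, frames {Y}
B -> fault, frames {Y,B}
Q -> fault, frames {Y,B,Q}
C -> fault, evict Y, frames {B,Q,C}
B -> hit
Y -> fault, evict Q, frames {C,B,Y}
C -> hit
Q -> fault, evict B, frames {Y,C,Q}
F -> fault, evict Y, frames {C,Q,F}
Q -> hit
R -> fault, evict C, frames {F,Q,R}
F -> hit
B -> fault, evict Q, frames {R,F,B}
R -> hit
Y -> fault, evict F, frames {B,R,Y}
B -> hit
Page faults: 10.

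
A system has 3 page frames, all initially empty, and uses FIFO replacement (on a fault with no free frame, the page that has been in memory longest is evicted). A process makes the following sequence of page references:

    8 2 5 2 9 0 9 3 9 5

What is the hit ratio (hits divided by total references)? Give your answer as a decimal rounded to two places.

8 → fault, frames {8}
2 → fault, frames {8,2}
5 → fault, frames {8,2,5}
2 → hit
9 → fault, evict 8, frames {2,5,9}
0 → fault, evict 2, frames {5,9,0}
9 → hit
3 → fault, evict 5, frames {9,0,3}
9 → hit
5 → fault, evict 9, frames {0,3,5}
Hits: 3 of 10 references → 3/10 = 0.3000.

0.30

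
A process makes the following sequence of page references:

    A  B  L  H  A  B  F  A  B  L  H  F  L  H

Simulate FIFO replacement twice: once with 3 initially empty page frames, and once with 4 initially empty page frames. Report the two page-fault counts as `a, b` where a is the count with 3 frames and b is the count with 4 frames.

9, 10

3 frames: F F F F F F F . . F F . . . → 9 faults.
4 frames: F F F F . . F F F F F F . . → 10 faults.
10 > 9: adding a frame increased faults — Belady's anomaly.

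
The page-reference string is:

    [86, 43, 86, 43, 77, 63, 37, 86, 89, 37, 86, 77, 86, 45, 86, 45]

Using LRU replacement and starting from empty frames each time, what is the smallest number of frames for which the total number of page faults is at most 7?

5

f=1: 16 faults
f=2: 11 faults
f=3: 9 faults
f=4: 9 faults
f=5: 7 faults
f=6: 7 faults
f=7: 7 faults
Smallest f with faults ≤ 7 is 5.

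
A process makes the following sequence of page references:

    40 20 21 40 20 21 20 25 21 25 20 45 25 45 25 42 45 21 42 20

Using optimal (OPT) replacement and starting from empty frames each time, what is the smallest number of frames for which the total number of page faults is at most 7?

f=1: 20 faults
f=2: 10 faults
f=3: 7 faults
f=4: 6 faults
f=5: 6 faults
f=6: 6 faults
Smallest f with faults ≤ 7 is 3.

3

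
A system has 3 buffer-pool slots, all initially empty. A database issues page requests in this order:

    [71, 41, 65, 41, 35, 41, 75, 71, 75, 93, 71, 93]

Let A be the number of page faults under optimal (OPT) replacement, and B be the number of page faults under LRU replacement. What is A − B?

-1

Under OPT: F F F . F . F . . F . . → 6 faults.
Under LRU: F F F . F . F F . F . . → 7 faults.
A − B = 6 − 7 = -1.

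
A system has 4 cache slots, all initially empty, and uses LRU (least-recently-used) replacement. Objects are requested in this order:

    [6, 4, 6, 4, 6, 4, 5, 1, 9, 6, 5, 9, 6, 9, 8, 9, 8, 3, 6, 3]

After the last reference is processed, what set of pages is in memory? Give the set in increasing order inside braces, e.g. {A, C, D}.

{3, 6, 8, 9}

6 → miss, frames [6]
4 → miss, frames [6, 4]
6 → hit
4 → hit
6 → hit
4 → hit
5 → miss, frames [6, 4, 5]
1 → miss, frames [6, 4, 5, 1]
9 → miss, evict 6, frames [4, 5, 1, 9]
6 → miss, evict 4, frames [5, 1, 9, 6]
5 → hit
9 → hit
6 → hit
9 → hit
8 → miss, evict 1, frames [5, 6, 9, 8]
9 → hit
8 → hit
3 → miss, evict 5, frames [6, 9, 8, 3]
6 → hit
3 → hit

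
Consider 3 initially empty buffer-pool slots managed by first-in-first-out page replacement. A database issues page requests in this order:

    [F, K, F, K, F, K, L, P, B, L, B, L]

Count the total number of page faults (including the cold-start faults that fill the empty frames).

5

F → miss, frames {F}
K → miss, frames {F,K}
F → hit
K → hit
F → hit
K → hit
L → miss, frames {F,K,L}
P → miss, evict F, frames {K,L,P}
B → miss, evict K, frames {L,P,B}
L → hit
B → hit
L → hit
Page faults: 5.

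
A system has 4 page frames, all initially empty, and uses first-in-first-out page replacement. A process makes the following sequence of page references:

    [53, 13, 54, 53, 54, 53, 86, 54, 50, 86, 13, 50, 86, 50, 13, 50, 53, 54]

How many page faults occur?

6

53 → fault, frames [53]
13 → fault, frames [53, 13]
54 → fault, frames [53, 13, 54]
53 → hit
54 → hit
53 → hit
86 → fault, frames [53, 13, 54, 86]
54 → hit
50 → fault, evict 53, frames [13, 54, 86, 50]
86 → hit
13 → hit
50 → hit
86 → hit
50 → hit
13 → hit
50 → hit
53 → fault, evict 13, frames [54, 86, 50, 53]
54 → hit
Page faults: 6.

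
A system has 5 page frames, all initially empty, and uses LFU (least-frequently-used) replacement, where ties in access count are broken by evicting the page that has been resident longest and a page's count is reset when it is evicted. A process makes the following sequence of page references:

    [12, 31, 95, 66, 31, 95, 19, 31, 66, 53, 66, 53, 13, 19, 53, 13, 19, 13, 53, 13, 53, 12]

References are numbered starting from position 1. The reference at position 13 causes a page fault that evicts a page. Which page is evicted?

pos 1: 12 → miss, frames [12]
pos 2: 31 → miss, frames [12, 31]
pos 3: 95 → miss, frames [12, 31, 95]
pos 4: 66 → miss, frames [12, 31, 95, 66]
pos 5: 31 → hit
pos 6: 95 → hit
pos 7: 19 → miss, frames [12, 31, 95, 66, 19]
pos 8: 31 → hit
pos 9: 66 → hit
pos 10: 53 → miss, evict 12, frames [31, 95, 66, 19, 53]
pos 11: 66 → hit
pos 12: 53 → hit
pos 13: 13 → miss, evict 19, frames [31, 95, 66, 53, 13]
At position 13, page 19 is evicted.

19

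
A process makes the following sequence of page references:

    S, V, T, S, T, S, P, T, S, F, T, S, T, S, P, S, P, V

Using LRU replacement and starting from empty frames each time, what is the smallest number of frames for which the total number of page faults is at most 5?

f=1: 18 faults
f=2: 12 faults
f=3: 7 faults
f=4: 6 faults
f=5: 5 faults
Smallest f with faults ≤ 5 is 5.

5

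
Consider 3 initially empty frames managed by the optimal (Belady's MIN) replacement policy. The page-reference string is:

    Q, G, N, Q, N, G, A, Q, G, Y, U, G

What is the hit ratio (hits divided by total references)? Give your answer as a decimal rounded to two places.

Q -> miss, frames [Q]
G -> miss, frames [Q, G]
N -> miss, frames [Q, G, N]
Q -> hit
N -> hit
G -> hit
A -> miss, evict N, frames [Q, G, A]
Q -> hit
G -> hit
Y -> miss, evict A, frames [Q, G, Y]
U -> miss, evict Y, frames [Q, G, U]
G -> hit
Hits: 6 of 12 references → 6/12 = 0.5000.

0.50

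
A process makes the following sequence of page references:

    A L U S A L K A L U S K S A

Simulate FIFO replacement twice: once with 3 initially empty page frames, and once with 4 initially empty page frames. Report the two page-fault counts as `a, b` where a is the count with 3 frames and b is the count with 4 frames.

10, 11

3 frames: F F F F F F F . . F F . . F → 10 faults.
4 frames: F F F F . . F F F F F F . F → 11 faults.
11 > 10: adding a frame increased faults — Belady's anomaly.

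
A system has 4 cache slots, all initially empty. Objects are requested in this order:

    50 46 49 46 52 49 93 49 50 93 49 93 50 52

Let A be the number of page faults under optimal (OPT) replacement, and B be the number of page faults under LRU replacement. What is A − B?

-1

Under OPT: F F F . F . F . . . . . . . → 5 faults.
Under LRU: F F F . F . F . F . . . . . → 6 faults.
A − B = 5 − 6 = -1.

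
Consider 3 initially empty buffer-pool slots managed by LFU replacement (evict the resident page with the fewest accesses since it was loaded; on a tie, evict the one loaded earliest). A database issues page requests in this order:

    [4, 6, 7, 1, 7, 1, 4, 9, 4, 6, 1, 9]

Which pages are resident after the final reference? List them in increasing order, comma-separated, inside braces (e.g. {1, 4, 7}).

4 → fault, frames [4]
6 → fault, frames [4, 6]
7 → fault, frames [4, 6, 7]
1 → fault, evict 4, frames [6, 7, 1]
7 → hit
1 → hit
4 → fault, evict 6, frames [7, 1, 4]
9 → fault, evict 4, frames [7, 1, 9]
4 → fault, evict 9, frames [7, 1, 4]
6 → fault, evict 4, frames [7, 1, 6]
1 → hit
9 → fault, evict 6, frames [7, 1, 9]

{1, 7, 9}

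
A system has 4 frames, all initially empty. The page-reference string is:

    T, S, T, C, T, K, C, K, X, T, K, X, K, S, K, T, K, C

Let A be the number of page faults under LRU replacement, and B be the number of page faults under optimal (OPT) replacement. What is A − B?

Under LRU: F F . F . F . . F . . . . F . . . F → 7 faults.
Under OPT: F F . F . F . . F . . . . . . . . F → 6 faults.
A − B = 7 − 6 = 1.

1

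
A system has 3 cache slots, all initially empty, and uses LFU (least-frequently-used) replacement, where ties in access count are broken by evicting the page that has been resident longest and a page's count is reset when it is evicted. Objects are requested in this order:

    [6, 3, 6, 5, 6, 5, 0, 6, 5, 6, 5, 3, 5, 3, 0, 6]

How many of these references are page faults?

6

6: miss, frames [6]
3: miss, frames [6, 3]
6: hit
5: miss, frames [6, 3, 5]
6: hit
5: hit
0: miss, evict 3, frames [6, 5, 0]
6: hit
5: hit
6: hit
5: hit
3: miss, evict 0, frames [6, 5, 3]
5: hit
3: hit
0: miss, evict 3, frames [6, 5, 0]
6: hit
Page faults: 6.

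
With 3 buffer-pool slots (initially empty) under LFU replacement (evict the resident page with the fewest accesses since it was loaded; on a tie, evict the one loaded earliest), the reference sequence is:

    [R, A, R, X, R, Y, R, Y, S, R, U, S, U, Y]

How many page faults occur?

8

R → fault, frames (R)
A → fault, frames (R A)
R → hit
X → fault, frames (R A X)
R → hit
Y → fault, evict A, frames (R X Y)
R → hit
Y → hit
S → fault, evict X, frames (R Y S)
R → hit
U → fault, evict S, frames (R Y U)
S → fault, evict U, frames (R Y S)
U → fault, evict S, frames (R Y U)
Y → hit
Page faults: 8.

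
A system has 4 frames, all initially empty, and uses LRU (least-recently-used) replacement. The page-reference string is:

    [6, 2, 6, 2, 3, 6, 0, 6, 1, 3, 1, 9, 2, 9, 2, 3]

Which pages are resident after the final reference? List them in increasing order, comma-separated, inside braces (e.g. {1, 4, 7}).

6 → fault, frames (6)
2 → fault, frames (6 2)
6 → hit
2 → hit
3 → fault, frames (6 2 3)
6 → hit
0 → fault, frames (2 3 6 0)
6 → hit
1 → fault, evict 2, frames (3 0 6 1)
3 → hit
1 → hit
9 → fault, evict 0, frames (6 3 1 9)
2 → fault, evict 6, frames (3 1 9 2)
9 → hit
2 → hit
3 → hit

{1, 2, 3, 9}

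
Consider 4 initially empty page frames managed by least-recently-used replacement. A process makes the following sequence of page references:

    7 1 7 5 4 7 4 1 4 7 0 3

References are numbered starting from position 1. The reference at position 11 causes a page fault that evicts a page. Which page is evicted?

5

pos 1: 7 → miss, frames (7)
pos 2: 1 → miss, frames (7 1)
pos 3: 7 → hit
pos 4: 5 → miss, frames (1 7 5)
pos 5: 4 → miss, frames (1 7 5 4)
pos 6: 7 → hit
pos 7: 4 → hit
pos 8: 1 → hit
pos 9: 4 → hit
pos 10: 7 → hit
pos 11: 0 → miss, evict 5, frames (1 4 7 0)
At position 11, page 5 is evicted.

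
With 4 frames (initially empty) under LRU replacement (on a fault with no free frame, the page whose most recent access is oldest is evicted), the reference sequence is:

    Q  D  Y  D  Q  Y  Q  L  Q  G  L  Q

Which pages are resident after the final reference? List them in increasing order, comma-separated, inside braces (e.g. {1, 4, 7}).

Q → miss, frames [Q]
D → miss, frames [Q, D]
Y → miss, frames [Q, D, Y]
D → hit
Q → hit
Y → hit
Q → hit
L → miss, frames [D, Y, Q, L]
Q → hit
G → miss, evict D, frames [Y, L, Q, G]
L → hit
Q → hit

{G, L, Q, Y}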